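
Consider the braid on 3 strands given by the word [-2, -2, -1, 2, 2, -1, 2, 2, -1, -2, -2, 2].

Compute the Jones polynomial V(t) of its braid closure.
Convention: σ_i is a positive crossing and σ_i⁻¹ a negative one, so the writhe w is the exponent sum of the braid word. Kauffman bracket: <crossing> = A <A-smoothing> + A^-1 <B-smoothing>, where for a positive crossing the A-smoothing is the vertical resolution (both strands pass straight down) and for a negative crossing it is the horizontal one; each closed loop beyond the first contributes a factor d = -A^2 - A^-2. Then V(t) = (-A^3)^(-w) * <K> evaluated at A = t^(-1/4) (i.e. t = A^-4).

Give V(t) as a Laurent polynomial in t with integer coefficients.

The presented braid s2^-1 s2^-1 s1^-1 s2 s2 s1^-1 s2 s2 s1^-1 s2^-1 s2^-1 s2 on 3 strands reduces by inverse Markov moves (closure unchanged at each step):
  Deconjugate: the word is γ·β·γ⁻¹ with γ = s2^-1 (prefix) and γ⁻¹ = s2 (suffix); strip both.
Reduced to β = s2^-1 s1^-1 s2 s2 s1^-1 s2 s2 s1^-1 s2^-1 s2^-1 on 3 strands, 10 crossings.
Compute on β:
Braid: s2^-1 s1^-1 s2 s2 s1^-1 s2 s2 s1^-1 s2^-1 s2^-1 on 3 strands, 10 crossings.
Writhe w = (#positive) - (#negative) = 4 - 6 = -2.
State-sum expansion of <K>. There are 2^10 = 1024 states.
For each crossing: s=0 is the vertical smoothing, s=1 horizontal. Crossing k contributes A^(sign_k * (1 - 2*s_k)); loop factor d = -A^2 - A^-2.
Tabulate the states by total A-exponent and number of loops L (A-exp: L × count):
  A^10: L=5 ×1
  A^8: L=4 ×10
  A^6: L=3 ×39, L=5 ×6
  A^4: L=2 ×66, L=4 ×52, L=6 ×2
  A^2: L=1 ×45, L=3 ×124, L=5 ×41
  A^0: L=2 ×118, L=4 ×113, L=6 ×21
  A^-2: L=1 ×20, L=3 ×120, L=5 ×63, L=7 ×7
  A^-4: L=2 ×30, L=4 ×68, L=6 ×21, L=8 ×1
  A^-6: L=3 ×20, L=5 ×22, L=7 ×3
  A^-8: L=4 ×7, L=6 ×3
  A^-10: L=5 ×1
Each group contributes A^e * Σ count * d^(L-1):
Powers of d = -A^2 - A^-2: d^2 = A^4 + 2 + A^-4; d^3 = -A^6 - 3*A^2 - 3*A^-2 - A^-6; d^4 = A^8 + 4*A^4 + 6 + 4*A^-4 + A^-8; d^5 = -A^10 - 5*A^6 - 10*A^2 - 10*A^-2 - 5*A^-6 - A^-10; d^6 = A^12 + 6*A^8 + 15*A^4 + 20 + 15*A^-4 + 6*A^-8 + A^-12; d^7 = -A^14 - 7*A^10 - 21*A^6 - 35*A^2 - 35*A^-2 - 21*A^-6 - 7*A^-10 - A^-14.
  A^10 * (d^4) = A^18 + 4*A^14 + 6*A^10 + 4*A^6 + A^2
  A^8 * (10*d^3) = -10*A^14 - 30*A^10 - 30*A^6 - 10*A^2
  A^6 * (39*d^2 + 6*d^4) = 6*A^14 + 63*A^10 + 114*A^6 + 63*A^2 + 6*A^-2
  A^4 * (66*d + 52*d^3 + 2*d^5) = -2*A^14 - 62*A^10 - 242*A^6 - 242*A^2 - 62*A^-2 - 2*A^-6
  A^2 * (45 + 124*d^2 + 41*d^4) = 41*A^10 + 288*A^6 + 539*A^2 + 288*A^-2 + 41*A^-6
  A^0 * (118*d + 113*d^3 + 21*d^5) = -21*A^10 - 218*A^6 - 667*A^2 - 667*A^-2 - 218*A^-6 - 21*A^-10
  A^-2 * (20 + 120*d^2 + 63*d^4 + 7*d^6) = 7*A^10 + 105*A^6 + 477*A^2 + 778*A^-2 + 477*A^-6 + 105*A^-10 + 7*A^-14
  A^-4 * (30*d + 68*d^3 + 21*d^5 + d^7) = -A^10 - 28*A^6 - 194*A^2 - 479*A^-2 - 479*A^-6 - 194*A^-10 - 28*A^-14 - A^-18
  A^-6 * (20*d^2 + 22*d^4 + 3*d^6) = 3*A^6 + 40*A^2 + 153*A^-2 + 232*A^-6 + 153*A^-10 + 40*A^-14 + 3*A^-18
  A^-8 * (7*d^3 + 3*d^5) = -3*A^2 - 22*A^-2 - 51*A^-6 - 51*A^-10 - 22*A^-14 - 3*A^-18
  A^-10 * (d^4) = A^-2 + 4*A^-6 + 6*A^-10 + 4*A^-14 + A^-18
Summing the groups: <K> = A^18 - 2*A^14 + 3*A^10 - 4*A^6 + 4*A^2 - 4*A^-2 + 4*A^-6 - 2*A^-10 + A^-14
Normalise by the writhe: (-A^3)^(-w) = (-A^3)^(2) = A^6, so f(A) = A^6 * <K> = A^24 - 2*A^20 + 3*A^16 - 4*A^12 + 4*A^8 - 4*A^4 + 4 - 2*A^-4 + A^-8.
Substitute A = t^(-1/4), i.e. A^e → t^(-e/4): V(t) = t^2 - 2*t + 4 - 4*t^-1 + 4*t^-2 - 4*t^-3 + 3*t^-4 - 2*t^-5 + t^-6

Answer: t^2 - 2*t + 4 - 4*t^-1 + 4*t^-2 - 4*t^-3 + 3*t^-4 - 2*t^-5 + t^-6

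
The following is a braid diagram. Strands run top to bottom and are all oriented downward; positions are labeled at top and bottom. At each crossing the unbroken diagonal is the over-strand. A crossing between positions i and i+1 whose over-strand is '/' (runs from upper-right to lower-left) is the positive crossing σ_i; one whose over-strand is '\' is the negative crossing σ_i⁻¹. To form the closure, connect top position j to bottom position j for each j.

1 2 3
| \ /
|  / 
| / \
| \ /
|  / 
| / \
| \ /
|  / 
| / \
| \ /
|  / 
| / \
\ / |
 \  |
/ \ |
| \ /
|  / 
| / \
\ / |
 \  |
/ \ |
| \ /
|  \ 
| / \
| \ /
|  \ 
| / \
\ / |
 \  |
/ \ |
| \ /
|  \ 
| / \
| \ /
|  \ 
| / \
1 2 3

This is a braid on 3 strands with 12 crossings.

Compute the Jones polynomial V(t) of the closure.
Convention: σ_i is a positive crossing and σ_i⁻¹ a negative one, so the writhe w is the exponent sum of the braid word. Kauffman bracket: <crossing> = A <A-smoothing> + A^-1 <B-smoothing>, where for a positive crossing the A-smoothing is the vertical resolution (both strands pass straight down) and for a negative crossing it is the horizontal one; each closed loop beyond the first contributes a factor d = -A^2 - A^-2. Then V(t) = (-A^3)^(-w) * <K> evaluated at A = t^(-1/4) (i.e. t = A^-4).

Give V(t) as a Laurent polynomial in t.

Reading the diagram top to bottom ('/'-over between positions i,i+1 = s_i, '\'-over = s_i^-1): braid word = s2 s2 s2 s2 s1^-1 s2 s1^-1 s2^-1 s2^-1 s1^-1 s2^-1 s2^-1.
The presented braid s2 s2 s2 s2 s1^-1 s2 s1^-1 s2^-1 s2^-1 s1^-1 s2^-1 s2^-1 on 3 strands reduces by inverse Markov moves (closure unchanged at each step):
  Deconjugate: the word is γ·β·γ⁻¹ with γ = s2 s2 (prefix) and γ⁻¹ = s2^-1 s2^-1 (suffix); strip both.
Reduced to β = s2 s2 s1^-1 s2 s1^-1 s2^-1 s2^-1 s1^-1 on 3 strands, 8 crossings.
Compute on β:
Braid: s2 s2 s1^-1 s2 s1^-1 s2^-1 s2^-1 s1^-1 on 3 strands, 8 crossings.
Writhe w = (#positive) - (#negative) = 3 - 5 = -2.
Enumerate smoothing states for the bracket polynomial. There are 2^8 = 256 states.
Each crossing splits two ways (0=vertical, 1=horizontal). The state's weight is A^(#A-smoothings - #B-smoothings) * d^(loops - 1).
Tabulate the states by total A-exponent and number of loops L (A-exp: L × count):
  A^8: L=4 ×1
  A^6: L=3 ×8
  A^4: L=2 ×23, L=4 ×5
  A^2: L=1 ×22, L=3 ×33, L=5 ×1
  A^0: L=2 ×52, L=4 ×18
  A^-2: L=1 ×13, L=3 ×37, L=5 ×6
  A^-4: L=2 ×14, L=4 ×13, L=6 ×1
  A^-6: L=3 ×6, L=5 ×2
  A^-8: L=4 ×1
Each group contributes A^e * Σ count * d^(L-1):
Powers of d = -A^2 - A^-2: d^2 = A^4 + 2 + A^-4; d^3 = -A^6 - 3*A^2 - 3*A^-2 - A^-6; d^4 = A^8 + 4*A^4 + 6 + 4*A^-4 + A^-8; d^5 = -A^10 - 5*A^6 - 10*A^2 - 10*A^-2 - 5*A^-6 - A^-10.
  A^8 * (d^3) = -A^14 - 3*A^10 - 3*A^6 - A^2
  A^6 * (8*d^2) = 8*A^10 + 16*A^6 + 8*A^2
  A^4 * (23*d + 5*d^3) = -5*A^10 - 38*A^6 - 38*A^2 - 5*A^-2
  A^2 * (22 + 33*d^2 + d^4) = A^10 + 37*A^6 + 94*A^2 + 37*A^-2 + A^-6
  A^0 * (52*d + 18*d^3) = -18*A^6 - 106*A^2 - 106*A^-2 - 18*A^-6
  A^-2 * (13 + 37*d^2 + 6*d^4) = 6*A^6 + 61*A^2 + 123*A^-2 + 61*A^-6 + 6*A^-10
  A^-4 * (14*d + 13*d^3 + d^5) = -A^6 - 18*A^2 - 63*A^-2 - 63*A^-6 - 18*A^-10 - A^-14
  A^-6 * (6*d^2 + 2*d^4) = 2*A^2 + 14*A^-2 + 24*A^-6 + 14*A^-10 + 2*A^-14
  A^-8 * (d^3) = -A^-2 - 3*A^-6 - 3*A^-10 - A^-14
Summing the groups: <K> = -A^14 + A^10 - A^6 + 2*A^2 - A^-2 + 2*A^-6 - A^-10
Normalise by the writhe: (-A^3)^(-w) = (-A^3)^(2) = A^6, so f(A) = A^6 * <K> = -A^20 + A^16 - A^12 + 2*A^8 - A^4 + 2 - A^-4.
Substitute A = t^(-1/4), i.e. A^e → t^(-e/4): V(t) = -t + 2 - t^-1 + 2*t^-2 - t^-3 + t^-4 - t^-5

Answer: -t + 2 - t^-1 + 2*t^-2 - t^-3 + t^-4 - t^-5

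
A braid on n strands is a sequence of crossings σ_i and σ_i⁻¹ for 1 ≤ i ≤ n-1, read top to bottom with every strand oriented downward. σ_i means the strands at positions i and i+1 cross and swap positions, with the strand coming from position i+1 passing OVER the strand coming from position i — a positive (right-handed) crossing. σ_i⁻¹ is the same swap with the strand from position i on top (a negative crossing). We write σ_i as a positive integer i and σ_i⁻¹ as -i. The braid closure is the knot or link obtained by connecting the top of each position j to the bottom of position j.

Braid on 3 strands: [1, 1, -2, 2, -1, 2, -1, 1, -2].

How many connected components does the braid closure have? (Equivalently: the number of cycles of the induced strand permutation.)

2

Derivation:
Track the strand permutation on 3 strands, starting from identity.
  step 1: s1 swaps positions 1,2 -> [2 1 3]
  step 2: s1 swaps positions 1,2 -> [1 2 3]
  step 3: s2^-1 swaps positions 2,3 -> [1 3 2]
  step 4: s2 swaps positions 2,3 -> [1 2 3]
  step 5: s1^-1 swaps positions 1,2 -> [2 1 3]
  step 6: s2 swaps positions 2,3 -> [2 3 1]
  step 7: s1^-1 swaps positions 1,2 -> [3 2 1]
  step 8: s1 swaps positions 1,2 -> [2 3 1]
  step 9: s2^-1 swaps positions 2,3 -> [2 1 3]
Final permutation (position -> original strand): [2 1 3]
Closure components = cycle count of this permutation = 2.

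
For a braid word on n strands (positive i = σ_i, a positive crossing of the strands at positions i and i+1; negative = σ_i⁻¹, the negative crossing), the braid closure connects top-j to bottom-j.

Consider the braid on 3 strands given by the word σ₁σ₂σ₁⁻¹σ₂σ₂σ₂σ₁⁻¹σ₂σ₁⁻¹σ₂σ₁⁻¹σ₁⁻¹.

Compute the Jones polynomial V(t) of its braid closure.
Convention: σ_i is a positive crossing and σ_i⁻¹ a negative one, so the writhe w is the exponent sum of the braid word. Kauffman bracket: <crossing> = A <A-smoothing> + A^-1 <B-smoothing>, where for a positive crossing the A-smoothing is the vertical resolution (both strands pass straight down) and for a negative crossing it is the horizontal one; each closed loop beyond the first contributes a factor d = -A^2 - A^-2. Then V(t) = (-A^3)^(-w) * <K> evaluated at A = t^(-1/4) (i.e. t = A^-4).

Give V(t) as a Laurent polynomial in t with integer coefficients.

The presented braid s1 s2 s1^-1 s2 s2 s2 s1^-1 s2 s1^-1 s2 s1^-1 s1^-1 on 3 strands reduces by inverse Markov moves (closure unchanged at each step):
  Deconjugate: the word is γ·β·γ⁻¹ with γ = s1 (prefix) and γ⁻¹ = s1^-1 (suffix); strip both.
Reduced to β = s2 s1^-1 s2 s2 s2 s1^-1 s2 s1^-1 s2 s1^-1 on 3 strands, 10 crossings.
Compute on β:
Braid: s2 s1^-1 s2 s2 s2 s1^-1 s2 s1^-1 s2 s1^-1 on 3 strands, 10 crossings.
Writhe w = (#positive) - (#negative) = 6 - 4 = 2.
State-sum expansion of <K>. There are 2^10 = 1024 states.
Smooth each crossing (0=||, 1=⌣⌢); contribution A^(Σ sign_k(1-2s_k)) * d^(L-1).
Tabulate the states by total A-exponent and number of loops L (A-exp: L × count):
  A^10: L=5 ×1
  A^8: L=4 ×10
  A^6: L=3 ×42, L=5 ×3
  A^4: L=2 ×90, L=4 ×29, L=6 ×1
  A^2: L=1 ×87, L=3 ×110, L=5 ×13
  A^0: L=2 ×179, L=4 ×71, L=6 ×2
  A^-2: L=3 ×187, L=5 ×23
  A^-4: L=4 ×117, L=6 ×3
  A^-6: L=5 ×45
  A^-8: L=6 ×10
  A^-10: L=7 ×1
Each group contributes A^e * Σ count * d^(L-1):
Powers of d = -A^2 - A^-2: d^2 = A^4 + 2 + A^-4; d^3 = -A^6 - 3*A^2 - 3*A^-2 - A^-6; d^4 = A^8 + 4*A^4 + 6 + 4*A^-4 + A^-8; d^5 = -A^10 - 5*A^6 - 10*A^2 - 10*A^-2 - 5*A^-6 - A^-10; d^6 = A^12 + 6*A^8 + 15*A^4 + 20 + 15*A^-4 + 6*A^-8 + A^-12.
  A^10 * (d^4) = A^18 + 4*A^14 + 6*A^10 + 4*A^6 + A^2
  A^8 * (10*d^3) = -10*A^14 - 30*A^10 - 30*A^6 - 10*A^2
  A^6 * (42*d^2 + 3*d^4) = 3*A^14 + 54*A^10 + 102*A^6 + 54*A^2 + 3*A^-2
  A^4 * (90*d + 29*d^3 + d^5) = -A^14 - 34*A^10 - 187*A^6 - 187*A^2 - 34*A^-2 - A^-6
  A^2 * (87 + 110*d^2 + 13*d^4) = 13*A^10 + 162*A^6 + 385*A^2 + 162*A^-2 + 13*A^-6
  A^0 * (179*d + 71*d^3 + 2*d^5) = -2*A^10 - 81*A^6 - 412*A^2 - 412*A^-2 - 81*A^-6 - 2*A^-10
  A^-2 * (187*d^2 + 23*d^4) = 23*A^6 + 279*A^2 + 512*A^-2 + 279*A^-6 + 23*A^-10
  A^-4 * (117*d^3 + 3*d^5) = -3*A^6 - 132*A^2 - 381*A^-2 - 381*A^-6 - 132*A^-10 - 3*A^-14
  A^-6 * (45*d^4) = 45*A^2 + 180*A^-2 + 270*A^-6 + 180*A^-10 + 45*A^-14
  A^-8 * (10*d^5) = -10*A^2 - 50*A^-2 - 100*A^-6 - 100*A^-10 - 50*A^-14 - 10*A^-18
  A^-10 * (d^6) = A^2 + 6*A^-2 + 15*A^-6 + 20*A^-10 + 15*A^-14 + 6*A^-18 + A^-22
Summing the groups: <K> = A^18 - 4*A^14 + 7*A^10 - 10*A^6 + 14*A^2 - 14*A^-2 + 14*A^-6 - 11*A^-10 + 7*A^-14 - 4*A^-18 + A^-22
Normalise by the writhe: (-A^3)^(-w) = (-A^3)^(-2) = A^-6, so f(A) = A^-6 * <K> = A^12 - 4*A^8 + 7*A^4 - 10 + 14*A^-4 - 14*A^-8 + 14*A^-12 - 11*A^-16 + 7*A^-20 - 4*A^-24 + A^-28.
Substitute A = t^(-1/4), i.e. A^e → t^(-e/4): V(t) = t^7 - 4*t^6 + 7*t^5 - 11*t^4 + 14*t^3 - 14*t^2 + 14*t - 10 + 7*t^-1 - 4*t^-2 + t^-3

Answer: t^7 - 4*t^6 + 7*t^5 - 11*t^4 + 14*t^3 - 14*t^2 + 14*t - 10 + 7*t^-1 - 4*t^-2 + t^-3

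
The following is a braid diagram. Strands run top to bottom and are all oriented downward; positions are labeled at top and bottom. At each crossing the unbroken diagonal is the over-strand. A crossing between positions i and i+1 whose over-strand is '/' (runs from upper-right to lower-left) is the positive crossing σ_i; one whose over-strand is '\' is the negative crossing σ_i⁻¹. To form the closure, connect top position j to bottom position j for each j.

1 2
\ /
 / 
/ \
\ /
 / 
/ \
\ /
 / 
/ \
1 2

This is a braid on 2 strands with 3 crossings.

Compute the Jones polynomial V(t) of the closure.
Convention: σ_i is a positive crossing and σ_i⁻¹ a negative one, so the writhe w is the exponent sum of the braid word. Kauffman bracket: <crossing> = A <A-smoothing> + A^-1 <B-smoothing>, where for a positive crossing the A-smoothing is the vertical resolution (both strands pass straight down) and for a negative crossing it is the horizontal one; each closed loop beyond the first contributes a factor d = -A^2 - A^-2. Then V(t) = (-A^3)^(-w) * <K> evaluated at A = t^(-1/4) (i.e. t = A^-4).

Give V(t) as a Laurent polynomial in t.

-t^4 + t^3 + t

Derivation:
Reading the diagram top to bottom ('/'-over between positions i,i+1 = s_i, '\'-over = s_i^-1): braid word = s1 s1 s1.
Braid: s1 s1 s1 on 2 strands, 3 crossings.
Writhe w = (#positive) - (#negative) = 3 - 0 = 3.
State-sum expansion of <K>. There are 2^3 = 8 states.
For each crossing: s=0 is the vertical smoothing, s=1 horizontal. Crossing k contributes A^(sign_k * (1 - 2*s_k)); loop factor d = -A^2 - A^-2.
  state 000: A-exp=+3, loops=2, term = A^3 * d^1
  state 001: A-exp=+1, loops=1, term = A^1 * d^0
  state 010: A-exp=+1, loops=1, term = A^1 * d^0
  state 011: A-exp=-1, loops=2, term = A^-1 * d^1
  state 100: A-exp=+1, loops=1, term = A^1 * d^0
  state 101: A-exp=-1, loops=2, term = A^-1 * d^1
  state 110: A-exp=-1, loops=2, term = A^-1 * d^1
  state 111: A-exp=-3, loops=3, term = A^-3 * d^2
Collect the terms by A-exponent (count of states per loop number):
Powers of d = -A^2 - A^-2: d^2 = A^4 + 2 + A^-4.
  A^3 * (d) = -A^5 - A
  A^1 * (3) = 3*A
  A^-1 * (3*d) = -3*A - 3*A^-3
  A^-3 * (d^2) = A + 2*A^-3 + A^-7
Summing the groups: <K> = -A^5 - A^-3 + A^-7
Normalise by the writhe: (-A^3)^(-w) = (-A^3)^(-3) = -A^-9, so f(A) = -A^-9 * <K> = A^-4 + A^-12 - A^-16.
Substitute A = t^(-1/4), i.e. A^e → t^(-e/4): V(t) = -t^4 + t^3 + t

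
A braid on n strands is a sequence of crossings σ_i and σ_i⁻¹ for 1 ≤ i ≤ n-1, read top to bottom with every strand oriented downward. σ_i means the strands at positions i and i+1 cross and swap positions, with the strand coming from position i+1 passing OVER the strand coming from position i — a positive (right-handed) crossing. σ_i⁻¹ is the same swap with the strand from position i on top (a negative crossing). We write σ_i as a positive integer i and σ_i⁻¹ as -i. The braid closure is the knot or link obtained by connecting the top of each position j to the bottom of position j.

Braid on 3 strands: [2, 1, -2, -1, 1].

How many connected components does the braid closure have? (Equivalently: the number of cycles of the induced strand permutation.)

Track the strand permutation on 3 strands, starting from identity.
  step 1: s2 swaps positions 2,3 -> [1 3 2]
  step 2: s1 swaps positions 1,2 -> [3 1 2]
  step 3: s2^-1 swaps positions 2,3 -> [3 2 1]
  step 4: s1^-1 swaps positions 1,2 -> [2 3 1]
  step 5: s1 swaps positions 1,2 -> [3 2 1]
Final permutation (position -> original strand): [3 2 1]
Closure components = cycle count of this permutation = 2.

Answer: 2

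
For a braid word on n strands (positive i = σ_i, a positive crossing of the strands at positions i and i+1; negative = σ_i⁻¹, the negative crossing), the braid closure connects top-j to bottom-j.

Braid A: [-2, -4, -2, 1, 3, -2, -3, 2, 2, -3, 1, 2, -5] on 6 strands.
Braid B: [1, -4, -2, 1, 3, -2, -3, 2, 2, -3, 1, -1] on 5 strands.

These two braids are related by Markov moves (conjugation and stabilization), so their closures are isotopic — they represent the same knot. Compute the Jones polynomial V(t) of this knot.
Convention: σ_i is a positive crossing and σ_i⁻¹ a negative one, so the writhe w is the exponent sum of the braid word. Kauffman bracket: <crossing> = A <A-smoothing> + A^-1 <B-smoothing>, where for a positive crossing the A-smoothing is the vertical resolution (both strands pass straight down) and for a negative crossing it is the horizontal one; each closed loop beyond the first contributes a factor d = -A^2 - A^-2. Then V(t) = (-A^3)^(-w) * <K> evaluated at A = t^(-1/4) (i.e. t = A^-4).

t^3 - t^2 + t - 1 + t^-1 - t^-2 + t^-3

Derivation:
Markov-equivalent braids have isotopic closures, hence identical knot invariants. Strip the Markov moves from each word to reach a common short braid β, then compute V(t) once on β.
Braid A: s2^-1 s4^-1 s2^-1 s1 s3 s2^-1 s3^-1 s2 s2 s3^-1 s1 s2 s5^-1 on 6 strands reduces by inverse Markov moves (closure unchanged at each step):
  Destabilize: the word has the form β·s5^-1 where s5^-1 occurs only as the final letter (β ∈ B_5); drop it and the last strand → 5 strands.
  Deconjugate: the word is γ·β·γ⁻¹ with γ = s2^-1 (prefix) and γ⁻¹ = s2 (suffix); strip both.
Reduced to β = s4^-1 s2^-1 s1 s3 s2^-1 s3^-1 s2 s2 s3^-1 s1 on 5 strands, 10 crossings.
Braid B: s1 s4^-1 s2^-1 s1 s3 s2^-1 s3^-1 s2 s2 s3^-1 s1 s1^-1 on 5 strands reduces by inverse Markov moves (closure unchanged at each step):
  Deconjugate: the word is γ·β·γ⁻¹ with γ = s1 (prefix) and γ⁻¹ = s1^-1 (suffix); strip both.
Reduced to β = s4^-1 s2^-1 s1 s3 s2^-1 s3^-1 s2 s2 s3^-1 s1 on 5 strands, 10 crossings.
Both give the same β = s4^-1 s2^-1 s1 s3 s2^-1 s3^-1 s2 s2 s3^-1 s1 on 5 strands, so one state sum suffices:
Braid: s4^-1 s2^-1 s1 s3 s2^-1 s3^-1 s2 s2 s3^-1 s1 on 5 strands, 10 crossings.
Writhe w = (#positive) - (#negative) = 5 - 5 = 0.
State-sum expansion of <K>. There are 2^10 = 1024 states.
Each crossing splits two ways (0=vertical, 1=horizontal). The state's weight is A^(#A-smoothings - #B-smoothings) * d^(loops - 1).
Tabulate the states by total A-exponent and number of loops L (A-exp: L × count):
  A^10: L=4 ×1
  A^8: L=3 ×9, L=5 ×1
  A^6: L=2 ×27, L=4 ×18
  A^4: L=1 ×28, L=3 ×78, L=5 ×14
  A^2: L=2 ×116, L=4 ×88, L=6 ×6
  A^0: L=1 ×27, L=3 ×178, L=5 ×46, L=7 ×1
  A^-2: L=2 ×78, L=4 ×123, L=6 ×9
  A^-4: L=1 ×6, L=3 ×78, L=5 ×36
  A^-6: L=2 ×11, L=4 ×31, L=6 ×3
  A^-8: L=3 ×6, L=5 ×4
  A^-10: L=4 ×1
Each group contributes A^e * Σ count * d^(L-1):
Powers of d = -A^2 - A^-2: d^2 = A^4 + 2 + A^-4; d^3 = -A^6 - 3*A^2 - 3*A^-2 - A^-6; d^4 = A^8 + 4*A^4 + 6 + 4*A^-4 + A^-8; d^5 = -A^10 - 5*A^6 - 10*A^2 - 10*A^-2 - 5*A^-6 - A^-10; d^6 = A^12 + 6*A^8 + 15*A^4 + 20 + 15*A^-4 + 6*A^-8 + A^-12.
  A^10 * (d^3) = -A^16 - 3*A^12 - 3*A^8 - A^4
  A^8 * (9*d^2 + d^4) = A^16 + 13*A^12 + 24*A^8 + 13*A^4 + 1
  A^6 * (27*d + 18*d^3) = -18*A^12 - 81*A^8 - 81*A^4 - 18
  A^4 * (28 + 78*d^2 + 14*d^4) = 14*A^12 + 134*A^8 + 268*A^4 + 134 + 14*A^-4
  A^2 * (116*d + 88*d^3 + 6*d^5) = -6*A^12 - 118*A^8 - 440*A^4 - 440 - 118*A^-4 - 6*A^-8
  A^0 * (27 + 178*d^2 + 46*d^4 + d^6) = A^12 + 52*A^8 + 377*A^4 + 679 + 377*A^-4 + 52*A^-8 + A^-12
  A^-2 * (78*d + 123*d^3 + 9*d^5) = -9*A^8 - 168*A^4 - 537 - 537*A^-4 - 168*A^-8 - 9*A^-12
  A^-4 * (6 + 78*d^2 + 36*d^4) = 36*A^4 + 222 + 378*A^-4 + 222*A^-8 + 36*A^-12
  A^-6 * (11*d + 31*d^3 + 3*d^5) = -3*A^4 - 46 - 134*A^-4 - 134*A^-8 - 46*A^-12 - 3*A^-16
  A^-8 * (6*d^2 + 4*d^4) = 4 + 22*A^-4 + 36*A^-8 + 22*A^-12 + 4*A^-16
  A^-10 * (d^3) = -A^-4 - 3*A^-8 - 3*A^-12 - A^-16
Summing the groups: <K> = A^12 - A^8 + A^4 - 1 + A^-4 - A^-8 + A^-12
Normalise by the writhe: (-A^3)^(-w) = (-A^3)^(0) = 1, so f(A) = 1 * <K> = A^12 - A^8 + A^4 - 1 + A^-4 - A^-8 + A^-12.
Substitute A = t^(-1/4), i.e. A^e → t^(-e/4): V(t) = t^3 - t^2 + t - 1 + t^-1 - t^-2 + t^-3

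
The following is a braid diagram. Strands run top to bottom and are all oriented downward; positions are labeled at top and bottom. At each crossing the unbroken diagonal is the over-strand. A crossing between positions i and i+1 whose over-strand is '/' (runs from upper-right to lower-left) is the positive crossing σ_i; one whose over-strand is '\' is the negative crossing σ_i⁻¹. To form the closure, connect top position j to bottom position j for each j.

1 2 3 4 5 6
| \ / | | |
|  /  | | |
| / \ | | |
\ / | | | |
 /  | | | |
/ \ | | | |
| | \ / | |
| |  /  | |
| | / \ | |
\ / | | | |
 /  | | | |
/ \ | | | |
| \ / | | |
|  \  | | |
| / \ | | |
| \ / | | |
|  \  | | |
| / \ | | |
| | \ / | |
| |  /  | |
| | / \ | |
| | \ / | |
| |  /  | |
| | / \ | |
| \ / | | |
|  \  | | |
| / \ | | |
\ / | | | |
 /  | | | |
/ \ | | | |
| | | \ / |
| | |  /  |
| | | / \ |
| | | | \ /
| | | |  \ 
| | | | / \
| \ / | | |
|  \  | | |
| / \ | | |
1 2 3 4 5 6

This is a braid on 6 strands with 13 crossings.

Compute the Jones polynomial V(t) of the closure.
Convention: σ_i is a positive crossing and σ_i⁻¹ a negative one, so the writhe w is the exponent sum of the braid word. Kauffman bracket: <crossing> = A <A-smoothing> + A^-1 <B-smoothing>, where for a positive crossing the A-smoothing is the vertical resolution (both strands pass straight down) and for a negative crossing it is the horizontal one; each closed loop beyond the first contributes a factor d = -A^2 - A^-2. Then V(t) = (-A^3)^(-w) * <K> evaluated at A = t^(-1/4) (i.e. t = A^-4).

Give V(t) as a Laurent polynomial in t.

t^7 - 3*t^6 + 4*t^5 - 6*t^4 + 7*t^3 - 6*t^2 + 6*t - 3 + 2*t^-1 - t^-2

Derivation:
Reading the diagram top to bottom ('/'-over between positions i,i+1 = s_i, '\'-over = s_i^-1): braid word = s2 s1 s3 s1 s2^-1 s2^-1 s3 s3 s2^-1 s1 s4 s5^-1 s2^-1.
The presented braid s2 s1 s3 s1 s2^-1 s2^-1 s3 s3 s2^-1 s1 s4 s5^-1 s2^-1 on 6 strands reduces by inverse Markov moves (closure unchanged at each step):
  Deconjugate: the word is γ·β·γ⁻¹ with γ = s2 (prefix) and γ⁻¹ = s2^-1 (suffix); strip both.
  Destabilize: the word has the form β·s5^-1 where s5^-1 occurs only as the final letter (β ∈ B_5); drop it and the last strand → 5 strands.
  Destabilize: the word has the form β·s4 where s4 occurs only as the final letter (β ∈ B_4); drop it and the last strand → 4 strands.
Reduced to β = s1 s3 s1 s2^-1 s2^-1 s3 s3 s2^-1 s1 on 4 strands, 9 crossings.
Compute on β:
Braid: s1 s3 s1 s2^-1 s2^-1 s3 s3 s2^-1 s1 on 4 strands, 9 crossings.
Writhe w = (#positive) - (#negative) = 6 - 3 = 3.
Computing the Kauffman bracket via state sum. There are 2^9 = 512 states.
Smooth each crossing (0=||, 1=⌣⌢); contribution A^(Σ sign_k(1-2s_k)) * d^(L-1).
Tabulate the states by total A-exponent and number of loops L (A-exp: L × count):
  A^9: L=5 ×1
  A^7: L=4 ×9
  A^5: L=3 ×32, L=5 ×4
  A^3: L=2 ×55, L=4 ×28, L=6 ×1
  A^1: L=1 ×39, L=3 ×77, L=5 ×10
  A^-1: L=2 ×81, L=4 ×44, L=6 ×1
  A^-3: L=3 ×73, L=5 ×11
  A^-5: L=4 ×35, L=6 ×1
  A^-7: L=5 ×9
  A^-9: L=6 ×1
Each group contributes A^e * Σ count * d^(L-1):
Powers of d = -A^2 - A^-2: d^2 = A^4 + 2 + A^-4; d^3 = -A^6 - 3*A^2 - 3*A^-2 - A^-6; d^4 = A^8 + 4*A^4 + 6 + 4*A^-4 + A^-8; d^5 = -A^10 - 5*A^6 - 10*A^2 - 10*A^-2 - 5*A^-6 - A^-10.
  A^9 * (d^4) = A^17 + 4*A^13 + 6*A^9 + 4*A^5 + A
  A^7 * (9*d^3) = -9*A^13 - 27*A^9 - 27*A^5 - 9*A
  A^5 * (32*d^2 + 4*d^4) = 4*A^13 + 48*A^9 + 88*A^5 + 48*A + 4*A^-3
  A^3 * (55*d + 28*d^3 + d^5) = -A^13 - 33*A^9 - 149*A^5 - 149*A - 33*A^-3 - A^-7
  A^1 * (39 + 77*d^2 + 10*d^4) = 10*A^9 + 117*A^5 + 253*A + 117*A^-3 + 10*A^-7
  A^-1 * (81*d + 44*d^3 + d^5) = -A^9 - 49*A^5 - 223*A - 223*A^-3 - 49*A^-7 - A^-11
  A^-3 * (73*d^2 + 11*d^4) = 11*A^5 + 117*A + 212*A^-3 + 117*A^-7 + 11*A^-11
  A^-5 * (35*d^3 + d^5) = -A^5 - 40*A - 115*A^-3 - 115*A^-7 - 40*A^-11 - A^-15
  A^-7 * (9*d^4) = 9*A + 36*A^-3 + 54*A^-7 + 36*A^-11 + 9*A^-15
  A^-9 * (d^5) = -A - 5*A^-3 - 10*A^-7 - 10*A^-11 - 5*A^-15 - A^-19
Summing the groups: <K> = A^17 - 2*A^13 + 3*A^9 - 6*A^5 + 6*A - 7*A^-3 + 6*A^-7 - 4*A^-11 + 3*A^-15 - A^-19
Normalise by the writhe: (-A^3)^(-w) = (-A^3)^(-3) = -A^-9, so f(A) = -A^-9 * <K> = -A^8 + 2*A^4 - 3 + 6*A^-4 - 6*A^-8 + 7*A^-12 - 6*A^-16 + 4*A^-20 - 3*A^-24 + A^-28.
Substitute A = t^(-1/4), i.e. A^e → t^(-e/4): V(t) = t^7 - 3*t^6 + 4*t^5 - 6*t^4 + 7*t^3 - 6*t^2 + 6*t - 3 + 2*t^-1 - t^-2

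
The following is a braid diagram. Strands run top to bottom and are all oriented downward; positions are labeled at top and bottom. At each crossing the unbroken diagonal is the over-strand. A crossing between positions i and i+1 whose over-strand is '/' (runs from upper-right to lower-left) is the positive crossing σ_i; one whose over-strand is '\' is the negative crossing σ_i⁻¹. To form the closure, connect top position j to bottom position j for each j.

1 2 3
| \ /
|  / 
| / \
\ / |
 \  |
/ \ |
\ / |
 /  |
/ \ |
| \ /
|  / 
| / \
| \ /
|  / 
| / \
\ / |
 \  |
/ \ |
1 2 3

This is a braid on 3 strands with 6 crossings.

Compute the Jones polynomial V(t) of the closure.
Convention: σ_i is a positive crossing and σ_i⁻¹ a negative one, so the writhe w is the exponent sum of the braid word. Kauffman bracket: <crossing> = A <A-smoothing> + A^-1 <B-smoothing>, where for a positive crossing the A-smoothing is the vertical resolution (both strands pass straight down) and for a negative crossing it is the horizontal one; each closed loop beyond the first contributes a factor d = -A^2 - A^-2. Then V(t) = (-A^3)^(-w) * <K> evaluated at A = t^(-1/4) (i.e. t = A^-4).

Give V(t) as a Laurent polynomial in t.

Reading the diagram top to bottom ('/'-over between positions i,i+1 = s_i, '\'-over = s_i^-1): braid word = s2 s1^-1 s1 s2 s2 s1^-1.
First cancel adjacent σ_i σ_i⁻¹ pairs (Reidemeister II — same braid, same closure): s2 s1^-1 s1 s2 s2 s1^-1 → s2 s2 s2 s1^-1.
Braid: s2 s2 s2 s1^-1 on 3 strands, 4 crossings.
Writhe w = (#positive) - (#negative) = 3 - 1 = 2.
Enumerate smoothing states for the bracket polynomial. There are 2^4 = 16 states.
Smooth each crossing (0=||, 1=⌣⌢); contribution A^(Σ sign_k(1-2s_k)) * d^(L-1).
  state 0000: A-exp=+2, loops=3, term = A^2 * d^2
  state 0001: A-exp=+4, loops=2, term = A^4 * d^1
  state 0010: A-exp=+0, loops=2, term = A^0 * d^1
  state 0011: A-exp=+2, loops=1, term = A^2 * d^0
  state 0100: A-exp=+0, loops=2, term = A^0 * d^1
  state 0101: A-exp=+2, loops=1, term = A^2 * d^0
  state 0110: A-exp=-2, loops=3, term = A^-2 * d^2
  state 0111: A-exp=+0, loops=2, term = A^0 * d^1
  state 1000: A-exp=+0, loops=2, term = A^0 * d^1
  state 1001: A-exp=+2, loops=1, term = A^2 * d^0
  state 1010: A-exp=-2, loops=3, term = A^-2 * d^2
  state 1011: A-exp=+0, loops=2, term = A^0 * d^1
  state 1100: A-exp=-2, loops=3, term = A^-2 * d^2
  state 1101: A-exp=+0, loops=2, term = A^0 * d^1
  state 1110: A-exp=-4, loops=4, term = A^-4 * d^3
  state 1111: A-exp=-2, loops=3, term = A^-2 * d^2
Collect the terms by A-exponent (count of states per loop number):
Powers of d = -A^2 - A^-2: d^2 = A^4 + 2 + A^-4; d^3 = -A^6 - 3*A^2 - 3*A^-2 - A^-6.
  A^4 * (d) = -A^6 - A^2
  A^2 * (3 + d^2) = A^6 + 5*A^2 + A^-2
  A^0 * (6*d) = -6*A^2 - 6*A^-2
  A^-2 * (4*d^2) = 4*A^2 + 8*A^-2 + 4*A^-6
  A^-4 * (d^3) = -A^2 - 3*A^-2 - 3*A^-6 - A^-10
Summing the groups: <K> = A^2 + A^-6 - A^-10
Normalise by the writhe: (-A^3)^(-w) = (-A^3)^(-2) = A^-6, so f(A) = A^-6 * <K> = A^-4 + A^-12 - A^-16.
Substitute A = t^(-1/4), i.e. A^e → t^(-e/4): V(t) = -t^4 + t^3 + t

Answer: -t^4 + t^3 + t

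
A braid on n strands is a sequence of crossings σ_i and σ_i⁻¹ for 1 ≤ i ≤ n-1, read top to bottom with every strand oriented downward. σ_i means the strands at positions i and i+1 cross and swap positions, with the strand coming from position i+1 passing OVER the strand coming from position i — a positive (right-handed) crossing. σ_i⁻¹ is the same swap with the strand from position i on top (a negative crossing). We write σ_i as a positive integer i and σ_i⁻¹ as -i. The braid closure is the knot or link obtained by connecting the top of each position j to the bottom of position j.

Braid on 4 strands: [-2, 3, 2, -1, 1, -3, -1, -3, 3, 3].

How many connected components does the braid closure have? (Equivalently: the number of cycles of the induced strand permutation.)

Track the strand permutation on 4 strands, starting from identity.
  step 1: s2^-1 swaps positions 2,3 -> [1 3 2 4]
  step 2: s3 swaps positions 3,4 -> [1 3 4 2]
  step 3: s2 swaps positions 2,3 -> [1 4 3 2]
  step 4: s1^-1 swaps positions 1,2 -> [4 1 3 2]
  step 5: s1 swaps positions 1,2 -> [1 4 3 2]
  step 6: s3^-1 swaps positions 3,4 -> [1 4 2 3]
  step 7: s1^-1 swaps positions 1,2 -> [4 1 2 3]
  step 8: s3^-1 swaps positions 3,4 -> [4 1 3 2]
  step 9: s3 swaps positions 3,4 -> [4 1 2 3]
  step 10: s3 swaps positions 3,4 -> [4 1 3 2]
Final permutation (position -> original strand): [4 1 3 2]
Closure components = cycle count of this permutation = 2.

Answer: 2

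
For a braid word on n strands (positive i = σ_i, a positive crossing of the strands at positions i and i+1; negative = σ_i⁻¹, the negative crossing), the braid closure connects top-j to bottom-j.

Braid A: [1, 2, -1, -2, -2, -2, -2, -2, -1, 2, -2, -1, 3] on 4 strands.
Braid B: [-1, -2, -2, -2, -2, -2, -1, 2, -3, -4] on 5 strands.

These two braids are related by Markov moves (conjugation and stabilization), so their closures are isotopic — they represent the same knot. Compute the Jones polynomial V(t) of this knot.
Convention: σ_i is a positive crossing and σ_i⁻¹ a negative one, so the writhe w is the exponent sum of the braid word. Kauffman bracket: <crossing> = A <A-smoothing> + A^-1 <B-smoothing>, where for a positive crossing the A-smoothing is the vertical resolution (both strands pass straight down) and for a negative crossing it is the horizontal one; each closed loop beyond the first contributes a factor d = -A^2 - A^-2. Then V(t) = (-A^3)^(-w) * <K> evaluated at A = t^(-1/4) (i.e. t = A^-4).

t^-2 - t^-3 + 2*t^-4 - 2*t^-5 + 3*t^-6 - 2*t^-7 + t^-8 - t^-9

Derivation:
Markov-equivalent braids have isotopic closures, hence identical knot invariants. Strip the Markov moves from each word to reach a common short braid β, then compute V(t) once on β.
Braid A: s1 s2 s1^-1 s2^-1 s2^-1 s2^-1 s2^-1 s2^-1 s1^-1 s2 s2^-1 s1^-1 s3 on 4 strands reduces by inverse Markov moves (closure unchanged at each step):
  Destabilize: the word has the form β·s3 where s3 occurs only as the final letter (β ∈ B_3); drop it and the last strand → 3 strands.
  Deconjugate: the word is γ·β·γ⁻¹ with γ = s1 s2 (prefix) and γ⁻¹ = s2^-1 s1^-1 (suffix); strip both.
Reduced to β = s1^-1 s2^-1 s2^-1 s2^-1 s2^-1 s2^-1 s1^-1 s2 on 3 strands, 8 crossings.
Braid B: s1^-1 s2^-1 s2^-1 s2^-1 s2^-1 s2^-1 s1^-1 s2 s3^-1 s4^-1 on 5 strands reduces by inverse Markov moves (closure unchanged at each step):
  Destabilize: the word has the form β·s4^-1 where s4^-1 occurs only as the final letter (β ∈ B_4); drop it and the last strand → 4 strands.
  Destabilize: the word has the form β·s3^-1 where s3^-1 occurs only as the final letter (β ∈ B_3); drop it and the last strand → 3 strands.
Reduced to β = s1^-1 s2^-1 s2^-1 s2^-1 s2^-1 s2^-1 s1^-1 s2 on 3 strands, 8 crossings.
Both give the same β = s1^-1 s2^-1 s2^-1 s2^-1 s2^-1 s2^-1 s1^-1 s2 on 3 strands, so one state sum suffices:
Braid: s1^-1 s2^-1 s2^-1 s2^-1 s2^-1 s2^-1 s1^-1 s2 on 3 strands, 8 crossings.
Writhe w = (#positive) - (#negative) = 1 - 7 = -6.
Enumerate smoothing states for the bracket polynomial. There are 2^8 = 256 states.
Each crossing splits two ways (0=vertical, 1=horizontal). The state's weight is A^(#A-smoothings - #B-smoothings) * d^(loops - 1).
Tabulate the states by total A-exponent and number of loops L (A-exp: L × count):
  A^8: L=6 ×1
  A^6: L=5 ×8
  A^4: L=4 ×25, L=6 ×3
  A^2: L=3 ×40, L=5 ×15, L=7 ×1
  A^0: L=2 ×35, L=4 ×30, L=6 ×5
  A^-2: L=1 ×15, L=3 ×31, L=5 ×10
  A^-4: L=2 ×18, L=4 ×10
  A^-6: L=1 ×2, L=3 ×6
  A^-8: L=2 ×1
Each group contributes A^e * Σ count * d^(L-1):
Powers of d = -A^2 - A^-2: d^2 = A^4 + 2 + A^-4; d^3 = -A^6 - 3*A^2 - 3*A^-2 - A^-6; d^4 = A^8 + 4*A^4 + 6 + 4*A^-4 + A^-8; d^5 = -A^10 - 5*A^6 - 10*A^2 - 10*A^-2 - 5*A^-6 - A^-10; d^6 = A^12 + 6*A^8 + 15*A^4 + 20 + 15*A^-4 + 6*A^-8 + A^-12.
  A^8 * (d^5) = -A^18 - 5*A^14 - 10*A^10 - 10*A^6 - 5*A^2 - A^-2
  A^6 * (8*d^4) = 8*A^14 + 32*A^10 + 48*A^6 + 32*A^2 + 8*A^-2
  A^4 * (25*d^3 + 3*d^5) = -3*A^14 - 40*A^10 - 105*A^6 - 105*A^2 - 40*A^-2 - 3*A^-6
  A^2 * (40*d^2 + 15*d^4 + d^6) = A^14 + 21*A^10 + 115*A^6 + 190*A^2 + 115*A^-2 + 21*A^-6 + A^-10
  A^0 * (35*d + 30*d^3 + 5*d^5) = -5*A^10 - 55*A^6 - 175*A^2 - 175*A^-2 - 55*A^-6 - 5*A^-10
  A^-2 * (15 + 31*d^2 + 10*d^4) = 10*A^6 + 71*A^2 + 137*A^-2 + 71*A^-6 + 10*A^-10
  A^-4 * (18*d + 10*d^3) = -10*A^2 - 48*A^-2 - 48*A^-6 - 10*A^-10
  A^-6 * (2 + 6*d^2) = 6*A^-2 + 14*A^-6 + 6*A^-10
  A^-8 * (d) = -A^-6 - A^-10
Summing the groups: <K> = -A^18 + A^14 - 2*A^10 + 3*A^6 - 2*A^2 + 2*A^-2 - A^-6 + A^-10
Normalise by the writhe: (-A^3)^(-w) = (-A^3)^(6) = A^18, so f(A) = A^18 * <K> = -A^36 + A^32 - 2*A^28 + 3*A^24 - 2*A^20 + 2*A^16 - A^12 + A^8.
Substitute A = t^(-1/4), i.e. A^e → t^(-e/4): V(t) = t^-2 - t^-3 + 2*t^-4 - 2*t^-5 + 3*t^-6 - 2*t^-7 + t^-8 - t^-9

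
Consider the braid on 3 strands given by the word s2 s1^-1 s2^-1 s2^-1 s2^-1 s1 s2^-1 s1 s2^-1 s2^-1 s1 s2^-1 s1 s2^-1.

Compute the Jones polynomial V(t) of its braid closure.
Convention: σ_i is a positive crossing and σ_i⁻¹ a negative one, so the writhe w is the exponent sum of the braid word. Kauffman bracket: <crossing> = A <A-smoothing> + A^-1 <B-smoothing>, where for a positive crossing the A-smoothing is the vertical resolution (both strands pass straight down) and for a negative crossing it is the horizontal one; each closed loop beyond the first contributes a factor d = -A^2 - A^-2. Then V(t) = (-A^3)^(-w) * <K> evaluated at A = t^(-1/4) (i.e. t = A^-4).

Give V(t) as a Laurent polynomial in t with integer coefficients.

-t + 3 - 4*t^-1 + 7*t^-2 - 8*t^-3 + 9*t^-4 - 9*t^-5 + 7*t^-6 - 5*t^-7 + 3*t^-8 - t^-9

Derivation:
The presented braid s2 s1^-1 s2^-1 s2^-1 s2^-1 s1 s2^-1 s1 s2^-1 s2^-1 s1 s2^-1 s1 s2^-1 on 3 strands reduces by inverse Markov moves (closure unchanged at each step):
  Deconjugate: the word is γ·β·γ⁻¹ with γ = s2 s1^-1 (prefix) and γ⁻¹ = s1 s2^-1 (suffix); strip both.
Reduced to β = s2^-1 s2^-1 s2^-1 s1 s2^-1 s1 s2^-1 s2^-1 s1 s2^-1 on 3 strands, 10 crossings.
Compute on β:
Braid: s2^-1 s2^-1 s2^-1 s1 s2^-1 s1 s2^-1 s2^-1 s1 s2^-1 on 3 strands, 10 crossings.
Writhe w = (#positive) - (#negative) = 3 - 7 = -4.
Enumerate smoothing states for the bracket polynomial. There are 2^10 = 1024 states.
For each crossing: s=0 is the vertical smoothing, s=1 horizontal. Crossing k contributes A^(sign_k * (1 - 2*s_k)); loop factor d = -A^2 - A^-2.
Tabulate the states by total A-exponent and number of loops L (A-exp: L × count):
  A^10: L=8 ×1
  A^8: L=7 ×10
  A^6: L=6 ×45
  A^4: L=5 ×119, L=7 ×1
  A^2: L=4 ×202, L=6 ×8
  A^0: L=3 ×224, L=5 ×28
  A^-2: L=2 ×156, L=4 ×53, L=6 ×1
  A^-4: L=1 ×57, L=3 ×59, L=5 ×4
  A^-6: L=2 ×38, L=4 ×7
  A^-8: L=3 ×10
  A^-10: L=4 ×1
Each group contributes A^e * Σ count * d^(L-1):
Powers of d = -A^2 - A^-2: d^2 = A^4 + 2 + A^-4; d^3 = -A^6 - 3*A^2 - 3*A^-2 - A^-6; d^4 = A^8 + 4*A^4 + 6 + 4*A^-4 + A^-8; d^5 = -A^10 - 5*A^6 - 10*A^2 - 10*A^-2 - 5*A^-6 - A^-10; d^6 = A^12 + 6*A^8 + 15*A^4 + 20 + 15*A^-4 + 6*A^-8 + A^-12; d^7 = -A^14 - 7*A^10 - 21*A^6 - 35*A^2 - 35*A^-2 - 21*A^-6 - 7*A^-10 - A^-14.
  A^10 * (d^7) = -A^24 - 7*A^20 - 21*A^16 - 35*A^12 - 35*A^8 - 21*A^4 - 7 - A^-4
  A^8 * (10*d^6) = 10*A^20 + 60*A^16 + 150*A^12 + 200*A^8 + 150*A^4 + 60 + 10*A^-4
  A^6 * (45*d^5) = -45*A^16 - 225*A^12 - 450*A^8 - 450*A^4 - 225 - 45*A^-4
  A^4 * (119*d^4 + d^6) = A^16 + 125*A^12 + 491*A^8 + 734*A^4 + 491 + 125*A^-4 + A^-8
  A^2 * (202*d^3 + 8*d^5) = -8*A^12 - 242*A^8 - 686*A^4 - 686 - 242*A^-4 - 8*A^-8
  A^0 * (224*d^2 + 28*d^4) = 28*A^8 + 336*A^4 + 616 + 336*A^-4 + 28*A^-8
  A^-2 * (156*d + 53*d^3 + d^5) = -A^8 - 58*A^4 - 325 - 325*A^-4 - 58*A^-8 - A^-12
  A^-4 * (57 + 59*d^2 + 4*d^4) = 4*A^4 + 75 + 199*A^-4 + 75*A^-8 + 4*A^-12
  A^-6 * (38*d + 7*d^3) = -7 - 59*A^-4 - 59*A^-8 - 7*A^-12
  A^-8 * (10*d^2) = 10*A^-4 + 20*A^-8 + 10*A^-12
  A^-10 * (d^3) = -A^-4 - 3*A^-8 - 3*A^-12 - A^-16
Summing the groups: <K> = -A^24 + 3*A^20 - 5*A^16 + 7*A^12 - 9*A^8 + 9*A^4 - 8 + 7*A^-4 - 4*A^-8 + 3*A^-12 - A^-16
Normalise by the writhe: (-A^3)^(-w) = (-A^3)^(4) = A^12, so f(A) = A^12 * <K> = -A^36 + 3*A^32 - 5*A^28 + 7*A^24 - 9*A^20 + 9*A^16 - 8*A^12 + 7*A^8 - 4*A^4 + 3 - A^-4.
Substitute A = t^(-1/4), i.e. A^e → t^(-e/4): V(t) = -t + 3 - 4*t^-1 + 7*t^-2 - 8*t^-3 + 9*t^-4 - 9*t^-5 + 7*t^-6 - 5*t^-7 + 3*t^-8 - t^-9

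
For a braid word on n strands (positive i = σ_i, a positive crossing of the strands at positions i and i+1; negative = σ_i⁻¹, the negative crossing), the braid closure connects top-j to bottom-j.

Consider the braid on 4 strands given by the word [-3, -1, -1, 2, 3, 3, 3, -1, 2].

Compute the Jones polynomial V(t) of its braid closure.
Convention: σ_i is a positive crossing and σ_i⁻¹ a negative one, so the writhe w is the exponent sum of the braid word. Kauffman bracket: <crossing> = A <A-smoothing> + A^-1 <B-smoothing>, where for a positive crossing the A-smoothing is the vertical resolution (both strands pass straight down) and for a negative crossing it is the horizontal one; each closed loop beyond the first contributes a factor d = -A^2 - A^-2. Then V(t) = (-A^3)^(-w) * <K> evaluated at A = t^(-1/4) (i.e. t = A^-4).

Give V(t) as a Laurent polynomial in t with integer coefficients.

Braid: s3^-1 s1^-1 s1^-1 s2 s3 s3 s3 s1^-1 s2 on 4 strands, 9 crossings.
Writhe w = (#positive) - (#negative) = 5 - 4 = 1.
State-sum expansion of <K>. There are 2^9 = 512 states.
Smooth each crossing (0=||, 1=⌣⌢); contribution A^(Σ sign_k(1-2s_k)) * d^(L-1).
Tabulate the states by total A-exponent and number of loops L (A-exp: L × count):
  A^9: L=4 ×1
  A^7: L=3 ×5, L=5 ×4
  A^5: L=2 ×10, L=4 ×23, L=6 ×3
  A^3: L=1 ×8, L=3 ×57, L=5 ×18, L=7 ×1
  A^1: L=2 ×70, L=4 ×50, L=6 ×6
  A^-1: L=1 ×33, L=3 ×75, L=5 ×18
  A^-3: L=2 ×51, L=4 ×32, L=6 ×1
  A^-5: L=3 ×32, L=5 ×4
  A^-7: L=4 ×9
  A^-9: L=5 ×1
Each group contributes A^e * Σ count * d^(L-1):
Powers of d = -A^2 - A^-2: d^2 = A^4 + 2 + A^-4; d^3 = -A^6 - 3*A^2 - 3*A^-2 - A^-6; d^4 = A^8 + 4*A^4 + 6 + 4*A^-4 + A^-8; d^5 = -A^10 - 5*A^6 - 10*A^2 - 10*A^-2 - 5*A^-6 - A^-10; d^6 = A^12 + 6*A^8 + 15*A^4 + 20 + 15*A^-4 + 6*A^-8 + A^-12.
  A^9 * (d^3) = -A^15 - 3*A^11 - 3*A^7 - A^3
  A^7 * (5*d^2 + 4*d^4) = 4*A^15 + 21*A^11 + 34*A^7 + 21*A^3 + 4*A^-1
  A^5 * (10*d + 23*d^3 + 3*d^5) = -3*A^15 - 38*A^11 - 109*A^7 - 109*A^3 - 38*A^-1 - 3*A^-5
  A^3 * (8 + 57*d^2 + 18*d^4 + d^6) = A^15 + 24*A^11 + 144*A^7 + 250*A^3 + 144*A^-1 + 24*A^-5 + A^-9
  A^1 * (70*d + 50*d^3 + 6*d^5) = -6*A^11 - 80*A^7 - 280*A^3 - 280*A^-1 - 80*A^-5 - 6*A^-9
  A^-1 * (33 + 75*d^2 + 18*d^4) = 18*A^7 + 147*A^3 + 291*A^-1 + 147*A^-5 + 18*A^-9
  A^-3 * (51*d + 32*d^3 + d^5) = -A^7 - 37*A^3 - 157*A^-1 - 157*A^-5 - 37*A^-9 - A^-13
  A^-5 * (32*d^2 + 4*d^4) = 4*A^3 + 48*A^-1 + 88*A^-5 + 48*A^-9 + 4*A^-13
  A^-7 * (9*d^3) = -9*A^-1 - 27*A^-5 - 27*A^-9 - 9*A^-13
  A^-9 * (d^4) = A^-1 + 4*A^-5 + 6*A^-9 + 4*A^-13 + A^-17
Summing the groups: <K> = A^15 - 2*A^11 + 3*A^7 - 5*A^3 + 4*A^-1 - 4*A^-5 + 3*A^-9 - 2*A^-13 + A^-17
Normalise by the writhe: (-A^3)^(-w) = (-A^3)^(-1) = -A^-3, so f(A) = -A^-3 * <K> = -A^12 + 2*A^8 - 3*A^4 + 5 - 4*A^-4 + 4*A^-8 - 3*A^-12 + 2*A^-16 - A^-20.
Substitute A = t^(-1/4), i.e. A^e → t^(-e/4): V(t) = -t^5 + 2*t^4 - 3*t^3 + 4*t^2 - 4*t + 5 - 3*t^-1 + 2*t^-2 - t^-3

Answer: -t^5 + 2*t^4 - 3*t^3 + 4*t^2 - 4*t + 5 - 3*t^-1 + 2*t^-2 - t^-3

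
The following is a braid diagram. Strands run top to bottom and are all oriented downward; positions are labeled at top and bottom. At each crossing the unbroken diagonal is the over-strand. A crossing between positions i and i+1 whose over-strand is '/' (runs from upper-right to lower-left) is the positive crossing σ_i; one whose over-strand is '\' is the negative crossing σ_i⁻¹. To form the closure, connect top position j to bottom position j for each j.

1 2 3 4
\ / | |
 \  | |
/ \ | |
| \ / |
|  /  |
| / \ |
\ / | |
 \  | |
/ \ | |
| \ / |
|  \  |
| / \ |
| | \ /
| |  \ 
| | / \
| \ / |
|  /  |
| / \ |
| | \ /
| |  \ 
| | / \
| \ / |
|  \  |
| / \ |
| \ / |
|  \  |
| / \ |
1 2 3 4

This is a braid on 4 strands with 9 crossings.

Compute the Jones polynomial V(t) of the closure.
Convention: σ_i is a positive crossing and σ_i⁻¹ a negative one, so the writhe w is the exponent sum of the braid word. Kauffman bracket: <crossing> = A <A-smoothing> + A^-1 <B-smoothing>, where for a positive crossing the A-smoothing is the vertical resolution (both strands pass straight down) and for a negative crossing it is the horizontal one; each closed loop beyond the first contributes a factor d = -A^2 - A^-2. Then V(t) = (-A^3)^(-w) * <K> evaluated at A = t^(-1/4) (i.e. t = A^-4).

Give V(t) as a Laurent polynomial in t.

t^-1 - 2*t^-2 + 3*t^-3 - 2*t^-4 + 3*t^-5 - 2*t^-6 + t^-7 - t^-8

Derivation:
Reading the diagram top to bottom ('/'-over between positions i,i+1 = s_i, '\'-over = s_i^-1): braid word = s1^-1 s2 s1^-1 s2^-1 s3^-1 s2 s3^-1 s2^-1 s2^-1.
Braid: s1^-1 s2 s1^-1 s2^-1 s3^-1 s2 s3^-1 s2^-1 s2^-1 on 4 strands, 9 crossings.
Writhe w = (#positive) - (#negative) = 2 - 7 = -5.
Enumerate smoothing states for the bracket polynomial. There are 2^9 = 512 states.
For each crossing: s=0 is the vertical smoothing, s=1 horizontal. Crossing k contributes A^(sign_k * (1 - 2*s_k)); loop factor d = -A^2 - A^-2.
Tabulate the states by total A-exponent and number of loops L (A-exp: L × count):
  A^9: L=5 ×1
  A^7: L=4 ×9
  A^5: L=3 ×30, L=5 ×6
  A^3: L=2 ×45, L=4 ×37, L=6 ×2
  A^1: L=1 ×27, L=3 ×78, L=5 ×21
  A^-1: L=2 ×67, L=4 ×53, L=6 ×6
  A^-3: L=1 ×12, L=3 ×53, L=5 ×18, L=7 ×1
  A^-5: L=2 ×14, L=4 ×19, L=6 ×3
  A^-7: L=3 ×6, L=5 ×3
  A^-9: L=4 ×1
Each group contributes A^e * Σ count * d^(L-1):
Powers of d = -A^2 - A^-2: d^2 = A^4 + 2 + A^-4; d^3 = -A^6 - 3*A^2 - 3*A^-2 - A^-6; d^4 = A^8 + 4*A^4 + 6 + 4*A^-4 + A^-8; d^5 = -A^10 - 5*A^6 - 10*A^2 - 10*A^-2 - 5*A^-6 - A^-10; d^6 = A^12 + 6*A^8 + 15*A^4 + 20 + 15*A^-4 + 6*A^-8 + A^-12.
  A^9 * (d^4) = A^17 + 4*A^13 + 6*A^9 + 4*A^5 + A
  A^7 * (9*d^3) = -9*A^13 - 27*A^9 - 27*A^5 - 9*A
  A^5 * (30*d^2 + 6*d^4) = 6*A^13 + 54*A^9 + 96*A^5 + 54*A + 6*A^-3
  A^3 * (45*d + 37*d^3 + 2*d^5) = -2*A^13 - 47*A^9 - 176*A^5 - 176*A - 47*A^-3 - 2*A^-7
  A^1 * (27 + 78*d^2 + 21*d^4) = 21*A^9 + 162*A^5 + 309*A + 162*A^-3 + 21*A^-7
  A^-1 * (67*d + 53*d^3 + 6*d^5) = -6*A^9 - 83*A^5 - 286*A - 286*A^-3 - 83*A^-7 - 6*A^-11
  A^-3 * (12 + 53*d^2 + 18*d^4 + d^6) = A^9 + 24*A^5 + 140*A + 246*A^-3 + 140*A^-7 + 24*A^-11 + A^-15
  A^-5 * (14*d + 19*d^3 + 3*d^5) = -3*A^5 - 34*A - 101*A^-3 - 101*A^-7 - 34*A^-11 - 3*A^-15
  A^-7 * (6*d^2 + 3*d^4) = 3*A + 18*A^-3 + 30*A^-7 + 18*A^-11 + 3*A^-15
  A^-9 * (d^3) = -A^-3 - 3*A^-7 - 3*A^-11 - A^-15
Summing the groups: <K> = A^17 - A^13 + 2*A^9 - 3*A^5 + 2*A - 3*A^-3 + 2*A^-7 - A^-11
Normalise by the writhe: (-A^3)^(-w) = (-A^3)^(5) = -A^15, so f(A) = -A^15 * <K> = -A^32 + A^28 - 2*A^24 + 3*A^20 - 2*A^16 + 3*A^12 - 2*A^8 + A^4.
Substitute A = t^(-1/4), i.e. A^e → t^(-e/4): V(t) = t^-1 - 2*t^-2 + 3*t^-3 - 2*t^-4 + 3*t^-5 - 2*t^-6 + t^-7 - t^-8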